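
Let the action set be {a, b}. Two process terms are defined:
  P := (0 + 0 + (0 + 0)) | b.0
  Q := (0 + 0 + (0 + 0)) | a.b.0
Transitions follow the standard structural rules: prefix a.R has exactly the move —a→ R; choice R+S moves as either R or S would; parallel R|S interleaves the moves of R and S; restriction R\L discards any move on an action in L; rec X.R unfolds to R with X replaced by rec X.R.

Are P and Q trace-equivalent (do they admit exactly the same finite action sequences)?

NO — witness ⟨b⟩

LTS(P): 2 reachable states
  s0 = (0 + 0 + (0 + 0)) | b.0 | —b→ s1
  s1 = (0 + 0 + (0 + 0)) | 0 | ∅
LTS(Q): 3 reachable states
  t0 = (0 + 0 + (0 + 0)) | a.b.0 | —a→ t1
  t1 = (0 + 0 + (0 + 0)) | b.0 | —b→ t2
  t2 = (0 + 0 + (0 + 0)) | 0 | ∅
Run σ = ⟨b⟩ on P: start {s0}
  after b @ step 1: {s1}
  — P admits the full trace.
Run σ = ⟨b⟩ on Q: start {t0}
  after b @ step 1: ∅  — Q cannot continue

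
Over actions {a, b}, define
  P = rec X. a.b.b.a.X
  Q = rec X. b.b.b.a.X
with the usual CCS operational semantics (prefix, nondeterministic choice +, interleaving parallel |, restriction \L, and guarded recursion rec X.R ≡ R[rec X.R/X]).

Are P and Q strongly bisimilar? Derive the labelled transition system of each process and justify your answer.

LTS(P): 4 reachable states
  s0 = rec X. a.b.b.a.X | =a=> s1
  s1 = b.b.a.(rec X. a.b.b.a.X) | =b=> s2
  s2 = b.a.(rec X. a.b.b.a.X) | =b=> s3
  s3 = a.(rec X. a.b.b.a.X) | =a=> s0
LTS(Q): 4 reachable states
  t0 = rec X. b.b.b.a.X | =b=> t1
  t1 = b.b.a.(rec X. b.b.b.a.X) | =b=> t2
  t2 = b.a.(rec X. b.b.b.a.X) | =b=> t3
  t3 = a.(rec X. b.b.b.a.X) | =a=> t0
Bisimilarity quotient blocks:
  B0 = {s0}
  B1 = {s1}
  B2 = {s2}
  B3 = {s3}
  B4 = {t0}
  B5 = {t1}
  B6 = {t2}
  B7 = {t3}
s0 ∈ B0, t0 ∈ B4 → different blocks

not bisimilar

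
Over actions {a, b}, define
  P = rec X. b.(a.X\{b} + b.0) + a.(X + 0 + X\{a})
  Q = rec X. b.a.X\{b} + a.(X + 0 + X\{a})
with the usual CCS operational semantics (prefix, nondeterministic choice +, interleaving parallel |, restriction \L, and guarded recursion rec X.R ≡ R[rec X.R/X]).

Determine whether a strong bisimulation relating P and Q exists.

Reachable graph of P (8 states):
  p0 = rec X. b.(a.X\{b} + b.0) + a.(X + 0 + X\{a}) ⊢ —a→ p1, —b→ p2
  p1 = (rec X. b.(a.X\{b} + b.0) + a.(X + 0 + X\{a})) + 0 + (rec X. b.(a.X\{b} + b.0) + a.(X + 0 + X\{a}))\{a} ⊢ —a→ p1, —b→ p2, —b→ p3
  p2 = a.(rec X. b.(a.X\{b} + b.0) + a.(X + 0 + X\{a}))\{b} + b.0 ⊢ —a→ p4, —b→ p5
  p3 = (a.(rec X. b.(a.X\{b} + b.0) + a.(X + 0 + X\{a}))\{b} + b.0)\{a} ⊢ —b→ p6
  p4 = (rec X. b.(a.X\{b} + b.0) + a.(X + 0 + X\{a}))\{b} ⊢ —a→ p7
  p5 = 0 ⊢ ∅
  p6 = 0\{a} ⊢ ∅
  p7 = ((rec X. b.(a.X\{b} + b.0) + a.(X + 0 + X\{a})) + 0 + (rec X. b.(a.X\{b} + b.0) + a.(X + 0 + X\{a}))\{a})\{b} ⊢ —a→ p7
Reachable graph of Q (6 states):
  q0 = rec X. b.a.X\{b} + a.(X + 0 + X\{a}) ⊢ —a→ q1, —b→ q2
  q1 = (rec X. b.a.X\{b} + a.(X + 0 + X\{a})) + 0 + (rec X. b.a.X\{b} + a.(X + 0 + X\{a}))\{a} ⊢ —a→ q1, —b→ q2, —b→ q3
  q2 = a.(rec X. b.a.X\{b} + a.(X + 0 + X\{a}))\{b} ⊢ —a→ q4
  q3 = (a.(rec X. b.a.X\{b} + a.(X + 0 + X\{a}))\{b})\{a} ⊢ ∅
  q4 = (rec X. b.a.X\{b} + a.(X + 0 + X\{a}))\{b} ⊢ —a→ q5
  q5 = ((rec X. b.a.X\{b} + a.(X + 0 + X\{a})) + 0 + (rec X. b.a.X\{b} + a.(X + 0 + X\{a}))\{a})\{b} ⊢ —a→ q5
Coarsest stable partition (strong bisimilarity classes):
  B0 = {p0}
  B1 = {p2}
  B2 = {p4, p7, q2, q4, q5}
  B3 = {p5, p6, q3}
  B4 = {p1}
  B5 = {p3}
  B6 = {q0}
  B7 = {q1}
p0 ∈ B0, q0 ∈ B6 → different blocks

not bisimilar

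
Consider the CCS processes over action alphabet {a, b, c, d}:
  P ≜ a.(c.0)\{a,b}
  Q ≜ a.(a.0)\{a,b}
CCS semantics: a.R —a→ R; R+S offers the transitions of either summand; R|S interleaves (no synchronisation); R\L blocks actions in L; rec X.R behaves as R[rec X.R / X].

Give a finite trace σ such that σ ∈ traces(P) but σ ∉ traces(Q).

P's transition system — 3 states:
  m0 = a.(c.0)\{a,b} → —a→ m1
  m1 = (c.0)\{a,b} → —c→ m2
  m2 = 0\{a,b} → ∅
Q's transition system — 2 states:
  n0 = a.(a.0)\{a,b} → —a→ n1
  n1 = (a.0)\{a,b} → ∅
Trace ⟨ac⟩ through P, begin at {m0}:
  after a @ step 1: {m1}
  after c @ step 2: {m2}
  ✓ P
Trace ⟨ac⟩ through Q, begin at {n0}:
  after a @ step 1: {n1}
  after c @ step 2: ∅ (Q stuck)

ac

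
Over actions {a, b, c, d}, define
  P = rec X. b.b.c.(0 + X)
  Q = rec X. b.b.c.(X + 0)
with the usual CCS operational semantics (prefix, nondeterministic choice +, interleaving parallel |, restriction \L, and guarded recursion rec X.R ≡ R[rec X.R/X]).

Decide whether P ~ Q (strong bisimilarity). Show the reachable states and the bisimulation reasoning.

P's transition system — 4 states:
  m0 = rec X. b.b.c.(0 + X) has moves —b→ m1
  m1 = b.c.(0 + (rec X. b.b.c.(0 + X))) has moves —b→ m2
  m2 = c.(0 + (rec X. b.b.c.(0 + X))) has moves —c→ m3
  m3 = 0 + (rec X. b.b.c.(0 + X)) has moves —b→ m1
Q's transition system — 4 states:
  n0 = rec X. b.b.c.(X + 0) has moves —b→ n1
  n1 = b.c.((rec X. b.b.c.(X + 0)) + 0) has moves —b→ n2
  n2 = c.((rec X. b.b.c.(X + 0)) + 0) has moves —c→ n3
  n3 = (rec X. b.b.c.(X + 0)) + 0 has moves —b→ n1
Partition-refinement fixed point:
  B0 = {m0, m3, n0, n3}
  B1 = {m1, n1}
  B2 = {m2, n2}
m0 ∈ B0, n0 ∈ B0 → same block

P ~ Q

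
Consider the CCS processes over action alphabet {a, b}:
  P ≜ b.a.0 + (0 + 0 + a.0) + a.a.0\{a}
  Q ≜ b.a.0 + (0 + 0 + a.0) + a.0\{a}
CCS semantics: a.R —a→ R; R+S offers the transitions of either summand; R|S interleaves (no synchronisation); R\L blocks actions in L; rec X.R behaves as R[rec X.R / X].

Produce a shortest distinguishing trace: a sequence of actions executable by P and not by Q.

aa

Reachable graph of P (5 states):
  s0 = b.a.0 + (0 + 0 + a.0) + a.a.0\{a} :: ··a··> s1, ··a··> s2, ··b··> s3
  s1 = 0 :: stopped
  s2 = a.0\{a} :: ··a··> s4
  s3 = a.0 :: ··a··> s1
  s4 = 0\{a} :: stopped
Reachable graph of Q (4 states):
  t0 = b.a.0 + (0 + 0 + a.0) + a.0\{a} :: ··a··> t1, ··a··> t2, ··b··> t3
  t1 = 0 :: stopped
  t2 = 0\{a} :: stopped
  t3 = a.0 :: ··a··> t1
Executing aa from P (initial set {s0}):
  step 1 (a): {s1, s2}
  step 2 (a): {s4}
  ✓ P
Executing aa from Q (initial set {t0}):
  step 1 (a): {t1, t2}
  step 2 (a): ∅  — Q cannot continue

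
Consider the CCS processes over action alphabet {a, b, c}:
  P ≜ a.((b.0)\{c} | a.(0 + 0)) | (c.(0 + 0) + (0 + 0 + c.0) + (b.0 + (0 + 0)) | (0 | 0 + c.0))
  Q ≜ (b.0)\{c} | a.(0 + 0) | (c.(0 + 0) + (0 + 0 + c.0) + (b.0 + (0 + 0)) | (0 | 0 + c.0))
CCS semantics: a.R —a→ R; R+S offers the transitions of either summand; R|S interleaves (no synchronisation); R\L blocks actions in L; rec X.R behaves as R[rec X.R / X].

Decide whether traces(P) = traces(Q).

trace-distinct — witness ⟨aa⟩

LTS(P): 30 reachable states
  m0 = a.((b.0)\{c} | a.(0 + 0)) | (c.(0 + 0) + (0 + 0 + c.0) + (b.0 + (0 + 0)) | (0 | 0 + c.0)) | —a→ m1, —b→ m2, —c→ m3, —c→ m4, —c→ m5
  m1 = (b.0)\{c} | a.(0 + 0) | (c.(0 + 0) + (0 + 0 + c.0) + (b.0 + (0 + 0)) | (0 | 0 + c.0)) | —a→ m6, —b→ m7, —b→ m8, —c→ m10, —c→ m11, —c→ m9
  m2 = a.((b.0)\{c} | a.(0 + 0)) | (0 | (0 | 0 + c.0)) | —a→ m7, —c→ m12
  m3 = a.((b.0)\{c} | a.(0 + 0)) | ((b.0 + (0 + 0)) | 0) | —a→ m9, —b→ m12
  m4 = a.((b.0)\{c} | a.(0 + 0)) | (0 + 0) | —a→ m10
  m5 = a.((b.0)\{c} | a.(0 + 0)) | 0 | —a→ m11
  m6 = (b.0)\{c} | (0 + 0) | (c.(0 + 0) + (0 + 0 + c.0) + (b.0 + (0 + 0)) | (0 | 0 + c.0)) | —b→ m13, —b→ m14, —c→ m15, —c→ m16, —c→ m17
  m7 = (b.0)\{c} | a.(0 + 0) | (0 | (0 | 0 + c.0)) | —a→ m13, —b→ m18, —c→ m19
  m8 = 0\{c} | a.(0 + 0) | (c.(0 + 0) + (0 + 0 + c.0) + (b.0 + (0 + 0)) | (0 | 0 + c.0)) | —a→ m14, —b→ m18, —c→ m20, —c→ m21, —c→ m22
  m9 = (b.0)\{c} | a.(0 + 0) | ((b.0 + (0 + 0)) | 0) | —a→ m15, —b→ m19, —b→ m20
  m10 = (b.0)\{c} | a.(0 + 0) | (0 + 0) | —a→ m16, —b→ m21
  m11 = (b.0)\{c} | a.(0 + 0) | 0 | —a→ m17, —b→ m22
  m12 = a.((b.0)\{c} | a.(0 + 0)) | (0 | 0) | —a→ m19
  m13 = (b.0)\{c} | (0 + 0) | (0 | (0 | 0 + c.0)) | —b→ m23, —c→ m24
  m14 = 0\{c} | (0 + 0) | (c.(0 + 0) + (0 + 0 + c.0) + (b.0 + (0 + 0)) | (0 | 0 + c.0)) | —b→ m23, —c→ m25, —c→ m26, —c→ m27
  m15 = (b.0)\{c} | (0 + 0) | ((b.0 + (0 + 0)) | 0) | —b→ m24, —b→ m25
  m16 = (b.0)\{c} | (0 + 0) | (0 + 0) | —b→ m26
  m17 = (b.0)\{c} | (0 + 0) | 0 | —b→ m27
  m18 = 0\{c} | a.(0 + 0) | (0 | (0 | 0 + c.0)) | —a→ m23, —c→ m28
  m19 = (b.0)\{c} | a.(0 + 0) | (0 | 0) | —a→ m24, —b→ m28
  m20 = 0\{c} | a.(0 + 0) | ((b.0 + (0 + 0)) | 0) | —a→ m25, —b→ m28
  m21 = 0\{c} | a.(0 + 0) | (0 + 0) | —a→ m26
  m22 = 0\{c} | a.(0 + 0) | 0 | —a→ m27
  m23 = 0\{c} | (0 + 0) | (0 | (0 | 0 + c.0)) | —c→ m29
  m24 = (b.0)\{c} | (0 + 0) | (0 | 0) | —b→ m29
  m25 = 0\{c} | (0 + 0) | ((b.0 + (0 + 0)) | 0) | —b→ m29
  m26 = 0\{c} | (0 + 0) | (0 + 0) | stopped
  m27 = 0\{c} | (0 + 0) | 0 | stopped
  m28 = 0\{c} | a.(0 + 0) | (0 | 0) | —a→ m29
  m29 = 0\{c} | (0 + 0) | (0 | 0) | stopped
LTS(Q): 24 reachable states
  n0 = (b.0)\{c} | a.(0 + 0) | (c.(0 + 0) + (0 + 0 + c.0) + (b.0 + (0 + 0)) | (0 | 0 + c.0)) | —a→ n1, —b→ n2, —b→ n3, —c→ n4, —c→ n5, —c→ n6
  n1 = (b.0)\{c} | (0 + 0) | (c.(0 + 0) + (0 + 0 + c.0) + (b.0 + (0 + 0)) | (0 | 0 + c.0)) | —b→ n7, —b→ n8, —c→ n10, —c→ n11, —c→ n9
  n2 = (b.0)\{c} | a.(0 + 0) | (0 | (0 | 0 + c.0)) | —a→ n7, —b→ n12, —c→ n13
  n3 = 0\{c} | a.(0 + 0) | (c.(0 + 0) + (0 + 0 + c.0) + (b.0 + (0 + 0)) | (0 | 0 + c.0)) | —a→ n8, —b→ n12, —c→ n14, —c→ n15, —c→ n16
  n4 = (b.0)\{c} | a.(0 + 0) | ((b.0 + (0 + 0)) | 0) | —a→ n9, —b→ n13, —b→ n14
  n5 = (b.0)\{c} | a.(0 + 0) | (0 + 0) | —a→ n10, —b→ n15
  n6 = (b.0)\{c} | a.(0 + 0) | 0 | —a→ n11, —b→ n16
  n7 = (b.0)\{c} | (0 + 0) | (0 | (0 | 0 + c.0)) | —b→ n17, —c→ n18
  n8 = 0\{c} | (0 + 0) | (c.(0 + 0) + (0 + 0 + c.0) + (b.0 + (0 + 0)) | (0 | 0 + c.0)) | —b→ n17, —c→ n19, —c→ n20, —c→ n21
  n9 = (b.0)\{c} | (0 + 0) | ((b.0 + (0 + 0)) | 0) | —b→ n18, —b→ n19
  n10 = (b.0)\{c} | (0 + 0) | (0 + 0) | —b→ n20
  n11 = (b.0)\{c} | (0 + 0) | 0 | —b→ n21
  n12 = 0\{c} | a.(0 + 0) | (0 | (0 | 0 + c.0)) | —a→ n17, —c→ n22
  n13 = (b.0)\{c} | a.(0 + 0) | (0 | 0) | —a→ n18, —b→ n22
  n14 = 0\{c} | a.(0 + 0) | ((b.0 + (0 + 0)) | 0) | —a→ n19, —b→ n22
  n15 = 0\{c} | a.(0 + 0) | (0 + 0) | —a→ n20
  n16 = 0\{c} | a.(0 + 0) | 0 | —a→ n21
  n17 = 0\{c} | (0 + 0) | (0 | (0 | 0 + c.0)) | —c→ n23
  n18 = (b.0)\{c} | (0 + 0) | (0 | 0) | —b→ n23
  n19 = 0\{c} | (0 + 0) | ((b.0 + (0 + 0)) | 0) | —b→ n23
  n20 = 0\{c} | (0 + 0) | (0 + 0) | stopped
  n21 = 0\{c} | (0 + 0) | 0 | stopped
  n22 = 0\{c} | a.(0 + 0) | (0 | 0) | —a→ n23
  n23 = 0\{c} | (0 + 0) | (0 | 0) | stopped
Run σ = ⟨aa⟩ on P: start {m0}
  after a @ step 1: {m1}
  after a @ step 2: {m6}
  — P admits the full trace.
Run σ = ⟨aa⟩ on Q: start {n0}
  after a @ step 1: {n1}
  after a @ step 2: ∅  — Q cannot continue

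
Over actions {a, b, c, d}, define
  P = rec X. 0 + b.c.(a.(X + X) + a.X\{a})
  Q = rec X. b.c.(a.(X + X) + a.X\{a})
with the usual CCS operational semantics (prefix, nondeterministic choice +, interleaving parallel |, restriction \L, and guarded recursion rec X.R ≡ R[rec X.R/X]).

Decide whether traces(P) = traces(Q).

LTS(P): 7 reachable states
  s0 = rec X. 0 + b.c.(a.(X + X) + a.X\{a}) :: ··b··> s1
  s1 = c.(a.((rec X. 0 + b.c.(a.(X + X) + a.X\{a})) + (rec X. 0 + b.c.(a.(X + X) + a.X\{a}))) + a.(rec X. 0 + b.c.(a.(X + X) + a.X\{a}))\{a}) :: ··c··> s2
  s2 = a.((rec X. 0 + b.c.(a.(X + X) + a.X\{a})) + (rec X. 0 + b.c.(a.(X + X) + a.X\{a}))) + a.(rec X. 0 + b.c.(a.(X + X) + a.X\{a}))\{a} :: ··a··> s3, ··a··> s4
  s3 = (rec X. 0 + b.c.(a.(X + X) + a.X\{a})) + (rec X. 0 + b.c.(a.(X + X) + a.X\{a})) :: ··b··> s1
  s4 = (rec X. 0 + b.c.(a.(X + X) + a.X\{a}))\{a} :: ··b··> s5
  s5 = (c.(a.((rec X. 0 + b.c.(a.(X + X) + a.X\{a})) + (rec X. 0 + b.c.(a.(X + X) + a.X\{a}))) + a.(rec X. 0 + b.c.(a.(X + X) + a.X\{a}))\{a}))\{a} :: ··c··> s6
  s6 = (a.((rec X. 0 + b.c.(a.(X + X) + a.X\{a})) + (rec X. 0 + b.c.(a.(X + X) + a.X\{a}))) + a.(rec X. 0 + b.c.(a.(X + X) + a.X\{a}))\{a})\{a} :: (no moves)
LTS(Q): 7 reachable states
  t0 = rec X. b.c.(a.(X + X) + a.X\{a}) :: ··b··> t1
  t1 = c.(a.((rec X. b.c.(a.(X + X) + a.X\{a})) + (rec X. b.c.(a.(X + X) + a.X\{a}))) + a.(rec X. b.c.(a.(X + X) + a.X\{a}))\{a}) :: ··c··> t2
  t2 = a.((rec X. b.c.(a.(X + X) + a.X\{a})) + (rec X. b.c.(a.(X + X) + a.X\{a}))) + a.(rec X. b.c.(a.(X + X) + a.X\{a}))\{a} :: ··a··> t3, ··a··> t4
  t3 = (rec X. b.c.(a.(X + X) + a.X\{a})) + (rec X. b.c.(a.(X + X) + a.X\{a})) :: ··b··> t1
  t4 = (rec X. b.c.(a.(X + X) + a.X\{a}))\{a} :: ··b··> t5
  t5 = (c.(a.((rec X. b.c.(a.(X + X) + a.X\{a})) + (rec X. b.c.(a.(X + X) + a.X\{a}))) + a.(rec X. b.c.(a.(X + X) + a.X\{a}))\{a}))\{a} :: ··c··> t6
  t6 = (a.((rec X. b.c.(a.(X + X) + a.X\{a})) + (rec X. b.c.(a.(X + X) + a.X\{a}))) + a.(rec X. b.c.(a.(X + X) + a.X\{a}))\{a})\{a} :: (no moves)
Partition-refinement fixed point:
  B0 = {s0, s3, t0, t3}
  B1 = {s1, t1}
  B2 = {s2, t2}
  B3 = {s4, t4}
  B4 = {s5, t5}
  B5 = {s6, t6}
s0 ∈ B0, t0 ∈ B0 → same block
Bisimilar ⇒ trace-equivalent.

traces(P) = traces(Q)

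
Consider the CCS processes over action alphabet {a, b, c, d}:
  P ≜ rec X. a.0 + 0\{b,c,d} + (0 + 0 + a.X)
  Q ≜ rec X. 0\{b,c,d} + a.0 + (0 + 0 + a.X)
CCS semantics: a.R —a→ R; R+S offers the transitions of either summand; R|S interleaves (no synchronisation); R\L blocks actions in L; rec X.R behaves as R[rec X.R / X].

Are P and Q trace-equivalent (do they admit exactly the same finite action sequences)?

YES

LTS(P): 2 reachable states
  u0 = rec X. a.0 + 0\{b,c,d} + (0 + 0 + a.X) ⊢ ··a··> u0, ··a··> u1
  u1 = 0 ⊢ ∅
LTS(Q): 2 reachable states
  v0 = rec X. 0\{b,c,d} + a.0 + (0 + 0 + a.X) ⊢ ··a··> v0, ··a··> v1
  v1 = 0 ⊢ ∅
Partition-refinement fixed point:
  B0 = {u0, v0}
  B1 = {u1, v1}
u0 ∈ B0, v0 ∈ B0 → same block
Bisimilar ⇒ trace-equivalent.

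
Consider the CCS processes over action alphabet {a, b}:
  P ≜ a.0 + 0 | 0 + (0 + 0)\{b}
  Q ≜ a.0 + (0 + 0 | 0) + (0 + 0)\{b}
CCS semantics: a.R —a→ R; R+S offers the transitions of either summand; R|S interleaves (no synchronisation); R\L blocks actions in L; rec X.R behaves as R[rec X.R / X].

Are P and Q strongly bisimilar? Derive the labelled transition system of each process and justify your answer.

Reachable graph of P (2 states):
  m0 = a.0 + 0 | 0 + (0 + 0)\{b} has moves --a--▸ m1
  m1 = 0 has moves (no moves)
Reachable graph of Q (2 states):
  n0 = a.0 + (0 + 0 | 0) + (0 + 0)\{b} has moves --a--▸ n1
  n1 = 0 has moves (no moves)
Partition-refinement fixed point:
  B0 = {m0, n0}
  B1 = {m1, n1}
m0 ∈ B0, n0 ∈ B0 → same block

P ~ Q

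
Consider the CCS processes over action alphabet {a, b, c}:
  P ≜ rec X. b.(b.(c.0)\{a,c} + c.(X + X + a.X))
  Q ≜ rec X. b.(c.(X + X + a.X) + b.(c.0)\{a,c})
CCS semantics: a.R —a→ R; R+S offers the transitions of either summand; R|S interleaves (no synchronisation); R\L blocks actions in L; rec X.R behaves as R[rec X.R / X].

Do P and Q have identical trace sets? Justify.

Reachable graph of P (4 states):
  s0 = rec X. b.(b.(c.0)\{a,c} + c.(X + X + a.X)) :: —b→ s1
  s1 = b.(c.0)\{a,c} + c.((rec X. b.(b.(c.0)\{a,c} + c.(X + X + a.X))) + (rec X. b.(b.(c.0)\{a,c} + c.(X + X + a.X))) + a.(rec X. b.(b.(c.0)\{a,c} + c.(X + X + a.X)))) :: —b→ s2, —c→ s3
  s2 = (c.0)\{a,c} :: deadlocked
  s3 = (rec X. b.(b.(c.0)\{a,c} + c.(X + X + a.X))) + (rec X. b.(b.(c.0)\{a,c} + c.(X + X + a.X))) + a.(rec X. b.(b.(c.0)\{a,c} + c.(X + X + a.X))) :: —a→ s0, —b→ s1
Reachable graph of Q (4 states):
  t0 = rec X. b.(c.(X + X + a.X) + b.(c.0)\{a,c}) :: —b→ t1
  t1 = c.((rec X. b.(c.(X + X + a.X) + b.(c.0)\{a,c})) + (rec X. b.(c.(X + X + a.X) + b.(c.0)\{a,c})) + a.(rec X. b.(c.(X + X + a.X) + b.(c.0)\{a,c}))) + b.(c.0)\{a,c} :: —b→ t2, —c→ t3
  t2 = (c.0)\{a,c} :: deadlocked
  t3 = (rec X. b.(c.(X + X + a.X) + b.(c.0)\{a,c})) + (rec X. b.(c.(X + X + a.X) + b.(c.0)\{a,c})) + a.(rec X. b.(c.(X + X + a.X) + b.(c.0)\{a,c})) :: —a→ t0, —b→ t1
Bisimilarity quotient blocks:
  B0 = {s0, t0}
  B1 = {s1, t1}
  B2 = {s2, t2}
  B3 = {s3, t3}
s0 ∈ B0, t0 ∈ B0 → same block
Bisimilar ⇒ trace-equivalent.

trace-equivalent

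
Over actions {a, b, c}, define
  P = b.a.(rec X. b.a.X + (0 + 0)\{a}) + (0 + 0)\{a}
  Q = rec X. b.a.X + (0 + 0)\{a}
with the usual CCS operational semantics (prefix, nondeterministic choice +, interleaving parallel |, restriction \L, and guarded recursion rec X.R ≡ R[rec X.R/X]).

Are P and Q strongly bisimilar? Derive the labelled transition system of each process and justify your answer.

LTS(P): 3 reachable states
  s0 = b.a.(rec X. b.a.X + (0 + 0)\{a}) + (0 + 0)\{a} has moves —b→ s1
  s1 = a.(rec X. b.a.X + (0 + 0)\{a}) has moves —a→ s2
  s2 = rec X. b.a.X + (0 + 0)\{a} has moves —b→ s1
LTS(Q): 2 reachable states
  t0 = rec X. b.a.X + (0 + 0)\{a} has moves —b→ t1
  t1 = a.(rec X. b.a.X + (0 + 0)\{a}) has moves —a→ t0
Partition-refinement fixed point:
  B0 = {s0, s2, t0}
  B1 = {s1, t1}
s0 ∈ B0, t0 ∈ B0 → same block

YES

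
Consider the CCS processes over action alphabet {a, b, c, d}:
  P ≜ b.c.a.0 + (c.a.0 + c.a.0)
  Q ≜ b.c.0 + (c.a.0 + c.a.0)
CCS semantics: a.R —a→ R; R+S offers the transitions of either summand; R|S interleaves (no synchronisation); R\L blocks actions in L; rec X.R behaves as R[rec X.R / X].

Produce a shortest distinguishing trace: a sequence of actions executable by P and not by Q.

bca

P's transition system — 4 states:
  p0 = b.c.a.0 + (c.a.0 + c.a.0) :: —b→ p1, —c→ p2
  p1 = c.a.0 :: —c→ p2
  p2 = a.0 :: —a→ p3
  p3 = 0 :: (no moves)
Q's transition system — 4 states:
  q0 = b.c.0 + (c.a.0 + c.a.0) :: —b→ q1, —c→ q2
  q1 = c.0 :: —c→ q3
  q2 = a.0 :: —a→ q3
  q3 = 0 :: (no moves)
Executing bca from P (initial set {p0}):
  after b @ step 1: {p1}
  after c @ step 2: {p2}
  after a @ step 3: {p3}
  — P admits the full trace.
Executing bca from Q (initial set {q0}):
  after b @ step 1: {q1}
  after c @ step 2: {q3}
  after a @ step 3: ∅ (Q stuck)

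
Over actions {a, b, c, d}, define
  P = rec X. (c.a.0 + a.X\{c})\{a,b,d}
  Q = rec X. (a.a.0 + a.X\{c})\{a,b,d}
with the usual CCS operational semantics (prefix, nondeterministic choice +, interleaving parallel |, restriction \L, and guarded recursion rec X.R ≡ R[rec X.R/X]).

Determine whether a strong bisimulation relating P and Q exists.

NO

LTS(P): 2 reachable states
  p0 = rec X. (c.a.0 + a.X\{c})\{a,b,d} | =c=> p1
  p1 = (a.0)\{a,b,d} | stopped
LTS(Q): 1 reachable states
  q0 = rec X. (a.a.0 + a.X\{c})\{a,b,d} | stopped
Bisimilarity quotient blocks:
  B0 = {p0}
  B1 = {p1, q0}
p0 ∈ B0, q0 ∈ B1 → different blocks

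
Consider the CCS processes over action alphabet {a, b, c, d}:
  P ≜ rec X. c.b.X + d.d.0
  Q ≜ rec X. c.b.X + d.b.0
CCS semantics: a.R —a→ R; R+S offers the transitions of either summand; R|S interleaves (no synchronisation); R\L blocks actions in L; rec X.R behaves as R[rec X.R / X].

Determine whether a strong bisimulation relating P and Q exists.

LTS(P): 4 reachable states
  m0 = rec X. c.b.X + d.d.0 has moves ··c··> m1, ··d··> m2
  m1 = b.(rec X. c.b.X + d.d.0) has moves ··b··> m0
  m2 = d.0 has moves ··d··> m3
  m3 = 0 has moves ·
LTS(Q): 4 reachable states
  n0 = rec X. c.b.X + d.b.0 has moves ··c··> n1, ··d··> n2
  n1 = b.(rec X. c.b.X + d.b.0) has moves ··b··> n0
  n2 = b.0 has moves ··b··> n3
  n3 = 0 has moves ·
Partition-refinement fixed point:
  B0 = {m0}
  B1 = {m2}
  B2 = {m3, n3}
  B3 = {m1}
  B4 = {n0}
  B5 = {n2}
  B6 = {n1}
m0 ∈ B0, n0 ∈ B4 → different blocks

P ≁ Q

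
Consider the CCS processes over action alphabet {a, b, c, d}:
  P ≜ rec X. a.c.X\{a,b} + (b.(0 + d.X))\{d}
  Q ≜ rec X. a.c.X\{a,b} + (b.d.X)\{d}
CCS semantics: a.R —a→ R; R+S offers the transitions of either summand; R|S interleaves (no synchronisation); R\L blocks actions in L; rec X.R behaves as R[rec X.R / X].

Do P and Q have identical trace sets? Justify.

Reachable graph of P (4 states):
  p0 = rec X. a.c.X\{a,b} + (b.(0 + d.X))\{d} → =a=> p1, =b=> p2
  p1 = c.(rec X. a.c.X\{a,b} + (b.(0 + d.X))\{d})\{a,b} → =c=> p3
  p2 = (0 + d.(rec X. a.c.X\{a,b} + (b.(0 + d.X))\{d}))\{d} → ·
  p3 = (rec X. a.c.X\{a,b} + (b.(0 + d.X))\{d})\{a,b} → ·
Reachable graph of Q (4 states):
  q0 = rec X. a.c.X\{a,b} + (b.d.X)\{d} → =a=> q1, =b=> q2
  q1 = c.(rec X. a.c.X\{a,b} + (b.d.X)\{d})\{a,b} → =c=> q3
  q2 = (d.(rec X. a.c.X\{a,b} + (b.d.X)\{d}))\{d} → ·
  q3 = (rec X. a.c.X\{a,b} + (b.d.X)\{d})\{a,b} → ·
Coarsest stable partition (strong bisimilarity classes):
  B0 = {p0, q0}
  B1 = {p2, p3, q2, q3}
  B2 = {p1, q1}
p0 ∈ B0, q0 ∈ B0 → same block
Bisimilar ⇒ trace-equivalent.

traces(P) = traces(Q)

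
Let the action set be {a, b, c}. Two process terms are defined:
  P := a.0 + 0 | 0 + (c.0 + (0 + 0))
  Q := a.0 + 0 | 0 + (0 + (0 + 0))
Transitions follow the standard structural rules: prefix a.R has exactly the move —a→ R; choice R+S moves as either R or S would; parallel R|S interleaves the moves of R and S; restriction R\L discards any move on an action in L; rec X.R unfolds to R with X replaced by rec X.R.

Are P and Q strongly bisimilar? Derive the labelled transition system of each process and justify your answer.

not bisimilar

Reachable graph of P (2 states):
  u0 = a.0 + 0 | 0 + (c.0 + (0 + 0)) | --a--▸ u1, --c--▸ u1
  u1 = 0 | (no moves)
Reachable graph of Q (2 states):
  v0 = a.0 + 0 | 0 + (0 + (0 + 0)) | --a--▸ v1
  v1 = 0 | (no moves)
Partition-refinement fixed point:
  B0 = {u0}
  B1 = {u1, v1}
  B2 = {v0}
u0 ∈ B0, v0 ∈ B2 → different blocks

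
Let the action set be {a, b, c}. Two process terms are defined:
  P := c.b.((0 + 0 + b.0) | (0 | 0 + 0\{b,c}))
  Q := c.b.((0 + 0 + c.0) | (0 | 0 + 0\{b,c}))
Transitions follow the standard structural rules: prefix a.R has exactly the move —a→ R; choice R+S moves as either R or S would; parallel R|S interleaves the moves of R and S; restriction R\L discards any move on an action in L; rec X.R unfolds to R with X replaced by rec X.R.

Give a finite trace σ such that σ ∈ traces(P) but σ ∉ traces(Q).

LTS(P): 4 reachable states
  s0 = c.b.((0 + 0 + b.0) | (0 | 0 + 0\{b,c})) :: -c-> s1
  s1 = b.((0 + 0 + b.0) | (0 | 0 + 0\{b,c})) :: -b-> s2
  s2 = (0 + 0 + b.0) | (0 | 0 + 0\{b,c}) :: -b-> s3
  s3 = 0 | (0 | 0 + 0\{b,c}) :: (no moves)
LTS(Q): 4 reachable states
  t0 = c.b.((0 + 0 + c.0) | (0 | 0 + 0\{b,c})) :: -c-> t1
  t1 = b.((0 + 0 + c.0) | (0 | 0 + 0\{b,c})) :: -b-> t2
  t2 = (0 + 0 + c.0) | (0 | 0 + 0\{b,c}) :: -c-> t3
  t3 = 0 | (0 | 0 + 0\{b,c}) :: (no moves)
Executing cbb from P (initial set {s0}):
  after c @ step 1: {s1}
  after b @ step 2: {s2}
  after b @ step 3: {s3}
  — P admits the full trace.
Executing cbb from Q (initial set {t0}):
  after c @ step 1: {t1}
  after b @ step 2: {t2}
  after b @ step 3: ∅ (Q stuck)

cbb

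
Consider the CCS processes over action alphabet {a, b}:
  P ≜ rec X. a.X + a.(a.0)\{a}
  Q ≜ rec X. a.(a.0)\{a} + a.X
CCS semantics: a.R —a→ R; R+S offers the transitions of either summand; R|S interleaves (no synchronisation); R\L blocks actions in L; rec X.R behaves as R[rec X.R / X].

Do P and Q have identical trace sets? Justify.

traces(P) = traces(Q)

Reachable graph of P (2 states):
  u0 = rec X. a.X + a.(a.0)\{a} → ··a··> u0, ··a··> u1
  u1 = (a.0)\{a} → stopped
Reachable graph of Q (2 states):
  v0 = rec X. a.(a.0)\{a} + a.X → ··a··> v0, ··a··> v1
  v1 = (a.0)\{a} → stopped
Bisimilarity quotient blocks:
  B0 = {u0, v0}
  B1 = {u1, v1}
u0 ∈ B0, v0 ∈ B0 → same block
Bisimilar ⇒ trace-equivalent.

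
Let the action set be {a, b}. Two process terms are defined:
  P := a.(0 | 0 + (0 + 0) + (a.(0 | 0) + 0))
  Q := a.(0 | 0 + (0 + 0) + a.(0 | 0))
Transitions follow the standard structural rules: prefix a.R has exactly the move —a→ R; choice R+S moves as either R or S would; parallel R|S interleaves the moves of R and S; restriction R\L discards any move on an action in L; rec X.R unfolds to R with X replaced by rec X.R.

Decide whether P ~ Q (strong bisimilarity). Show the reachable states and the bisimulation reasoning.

LTS(P): 3 reachable states
  s0 = a.(0 | 0 + (0 + 0) + (a.(0 | 0) + 0)) has moves =a=> s1
  s1 = 0 | 0 + (0 + 0) + (a.(0 | 0) + 0) has moves =a=> s2
  s2 = 0 | 0 has moves stopped
LTS(Q): 3 reachable states
  t0 = a.(0 | 0 + (0 + 0) + a.(0 | 0)) has moves =a=> t1
  t1 = 0 | 0 + (0 + 0) + a.(0 | 0) has moves =a=> t2
  t2 = 0 | 0 has moves stopped
Partition-refinement fixed point:
  B0 = {s0, t0}
  B1 = {s1, t1}
  B2 = {s2, t2}
s0 ∈ B0, t0 ∈ B0 → same block

P ~ Q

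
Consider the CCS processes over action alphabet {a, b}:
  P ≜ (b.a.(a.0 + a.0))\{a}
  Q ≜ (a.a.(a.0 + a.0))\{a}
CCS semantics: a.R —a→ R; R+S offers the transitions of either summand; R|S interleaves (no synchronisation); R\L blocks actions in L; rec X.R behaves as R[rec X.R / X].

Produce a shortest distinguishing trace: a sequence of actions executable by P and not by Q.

b

Reachable graph of P (2 states):
  p0 = (b.a.(a.0 + a.0))\{a} has moves ··b··> p1
  p1 = (a.(a.0 + a.0))\{a} has moves ∅
Reachable graph of Q (1 states):
  q0 = (a.a.(a.0 + a.0))\{a} has moves ∅
Trace ⟨b⟩ through P, begin at {p0}:
  [1] b ⇒ {p1}
  — P admits the full trace.
Trace ⟨b⟩ through Q, begin at {q0}:
  [1] b ⇒ ∅ (Q stuck)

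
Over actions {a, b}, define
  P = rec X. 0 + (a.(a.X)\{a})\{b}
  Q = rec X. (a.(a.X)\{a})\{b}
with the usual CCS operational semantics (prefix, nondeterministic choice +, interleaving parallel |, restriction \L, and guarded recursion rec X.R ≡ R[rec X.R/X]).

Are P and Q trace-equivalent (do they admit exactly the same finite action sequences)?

P's transition system — 2 states:
  p0 = rec X. 0 + (a.(a.X)\{a})\{b} | --a--▸ p1
  p1 = (a.(rec X. 0 + (a.(a.X)\{a})\{b}))\{a}\{b} | (no moves)
Q's transition system — 2 states:
  q0 = rec X. (a.(a.X)\{a})\{b} | --a--▸ q1
  q1 = (a.(rec X. (a.(a.X)\{a})\{b}))\{a}\{b} | (no moves)
Coarsest stable partition (strong bisimilarity classes):
  B0 = {p0, q0}
  B1 = {p1, q1}
p0 ∈ B0, q0 ∈ B0 → same block
Bisimilar ⇒ trace-equivalent.

trace-equivalent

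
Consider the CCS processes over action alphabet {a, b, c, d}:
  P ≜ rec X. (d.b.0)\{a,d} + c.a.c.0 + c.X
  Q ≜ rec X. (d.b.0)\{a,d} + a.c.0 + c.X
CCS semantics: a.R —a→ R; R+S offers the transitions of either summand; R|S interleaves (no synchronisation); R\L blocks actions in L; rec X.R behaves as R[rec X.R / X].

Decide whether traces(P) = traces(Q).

NO — witness ⟨a⟩

P's transition system — 4 states:
  p0 = rec X. (d.b.0)\{a,d} + c.a.c.0 + c.X ⊢ =c=> p0, =c=> p1
  p1 = a.c.0 ⊢ =a=> p2
  p2 = c.0 ⊢ =c=> p3
  p3 = 0 ⊢ (no moves)
Q's transition system — 3 states:
  q0 = rec X. (d.b.0)\{a,d} + a.c.0 + c.X ⊢ =a=> q1, =c=> q0
  q1 = c.0 ⊢ =c=> q2
  q2 = 0 ⊢ (no moves)
Trace ⟨a⟩ through Q, begin at {q0}:
  [1] a ⇒ {q1}
  ✓ Q
Trace ⟨a⟩ through P, begin at {p0}:
  [1] a ⇒ no successor for P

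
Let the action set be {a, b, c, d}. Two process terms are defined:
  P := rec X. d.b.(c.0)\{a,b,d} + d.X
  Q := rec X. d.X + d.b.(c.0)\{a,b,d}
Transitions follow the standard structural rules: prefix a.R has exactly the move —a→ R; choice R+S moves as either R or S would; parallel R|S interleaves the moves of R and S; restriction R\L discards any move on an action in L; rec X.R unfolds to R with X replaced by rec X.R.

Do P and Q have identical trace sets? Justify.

YES

P's transition system — 4 states:
  m0 = rec X. d.b.(c.0)\{a,b,d} + d.X → --d--▸ m0, --d--▸ m1
  m1 = b.(c.0)\{a,b,d} → --b--▸ m2
  m2 = (c.0)\{a,b,d} → --c--▸ m3
  m3 = 0\{a,b,d} → stopped
Q's transition system — 4 states:
  n0 = rec X. d.X + d.b.(c.0)\{a,b,d} → --d--▸ n0, --d--▸ n1
  n1 = b.(c.0)\{a,b,d} → --b--▸ n2
  n2 = (c.0)\{a,b,d} → --c--▸ n3
  n3 = 0\{a,b,d} → stopped
Partition-refinement fixed point:
  B0 = {m0, n0}
  B1 = {m1, n1}
  B2 = {m2, n2}
  B3 = {m3, n3}
m0 ∈ B0, n0 ∈ B0 → same block
Bisimilar ⇒ trace-equivalent.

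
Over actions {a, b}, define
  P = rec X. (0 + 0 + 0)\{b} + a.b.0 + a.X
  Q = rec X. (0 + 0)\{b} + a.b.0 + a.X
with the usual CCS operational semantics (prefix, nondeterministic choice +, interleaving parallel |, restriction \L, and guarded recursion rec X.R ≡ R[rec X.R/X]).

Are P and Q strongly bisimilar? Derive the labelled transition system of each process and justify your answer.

YES

LTS(P): 3 reachable states
  u0 = rec X. (0 + 0 + 0)\{b} + a.b.0 + a.X has moves --a--▸ u0, --a--▸ u1
  u1 = b.0 has moves --b--▸ u2
  u2 = 0 has moves stopped
LTS(Q): 3 reachable states
  v0 = rec X. (0 + 0)\{b} + a.b.0 + a.X has moves --a--▸ v0, --a--▸ v1
  v1 = b.0 has moves --b--▸ v2
  v2 = 0 has moves stopped
Partition-refinement fixed point:
  B0 = {u0, v0}
  B1 = {u1, v1}
  B2 = {u2, v2}
u0 ∈ B0, v0 ∈ B0 → same block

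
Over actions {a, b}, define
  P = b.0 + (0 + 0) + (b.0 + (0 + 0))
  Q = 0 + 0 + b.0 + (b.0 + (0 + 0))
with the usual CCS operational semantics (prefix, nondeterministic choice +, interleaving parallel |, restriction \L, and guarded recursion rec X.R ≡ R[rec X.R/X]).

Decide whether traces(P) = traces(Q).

Reachable graph of P (2 states):
  m0 = b.0 + (0 + 0) + (b.0 + (0 + 0)) has moves —b→ m1
  m1 = 0 has moves deadlocked
Reachable graph of Q (2 states):
  n0 = 0 + 0 + b.0 + (b.0 + (0 + 0)) has moves —b→ n1
  n1 = 0 has moves deadlocked
Coarsest stable partition (strong bisimilarity classes):
  B0 = {m0, n0}
  B1 = {m1, n1}
m0 ∈ B0, n0 ∈ B0 → same block
Bisimilar ⇒ trace-equivalent.

trace-equivalent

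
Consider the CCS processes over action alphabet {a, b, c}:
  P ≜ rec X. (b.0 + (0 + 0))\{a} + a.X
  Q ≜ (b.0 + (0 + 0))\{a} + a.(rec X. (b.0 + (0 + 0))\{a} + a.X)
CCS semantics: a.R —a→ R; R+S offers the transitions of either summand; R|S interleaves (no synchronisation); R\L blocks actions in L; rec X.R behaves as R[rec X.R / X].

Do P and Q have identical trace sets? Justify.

LTS(P): 2 reachable states
  p0 = rec X. (b.0 + (0 + 0))\{a} + a.X ⊢ =a=> p0, =b=> p1
  p1 = 0\{a} ⊢ stopped
LTS(Q): 3 reachable states
  q0 = (b.0 + (0 + 0))\{a} + a.(rec X. (b.0 + (0 + 0))\{a} + a.X) ⊢ =a=> q1, =b=> q2
  q1 = rec X. (b.0 + (0 + 0))\{a} + a.X ⊢ =a=> q1, =b=> q2
  q2 = 0\{a} ⊢ stopped
Bisimilarity quotient blocks:
  B0 = {p0, q0, q1}
  B1 = {p1, q2}
p0 ∈ B0, q0 ∈ B0 → same block
Bisimilar ⇒ trace-equivalent.

traces(P) = traces(Q)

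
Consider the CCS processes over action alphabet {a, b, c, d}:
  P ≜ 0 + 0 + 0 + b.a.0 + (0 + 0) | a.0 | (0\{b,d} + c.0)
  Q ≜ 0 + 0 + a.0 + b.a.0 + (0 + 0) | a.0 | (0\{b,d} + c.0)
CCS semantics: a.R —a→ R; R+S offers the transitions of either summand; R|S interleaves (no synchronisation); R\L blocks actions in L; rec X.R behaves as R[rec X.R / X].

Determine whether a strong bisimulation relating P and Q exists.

NO

Reachable graph of P (6 states):
  p0 = 0 + 0 + 0 + b.a.0 + (0 + 0) | a.0 | (0\{b,d} + c.0) | -a-> p1, -b-> p2, -c-> p3
  p1 = (0 + 0) | 0 | (0\{b,d} + c.0) | -c-> p4
  p2 = a.0 | -a-> p5
  p3 = (0 + 0) | a.0 | 0 | -a-> p4
  p4 = (0 + 0) | 0 | 0 | ∅
  p5 = 0 | ∅
Reachable graph of Q (6 states):
  q0 = 0 + 0 + a.0 + b.a.0 + (0 + 0) | a.0 | (0\{b,d} + c.0) | -a-> q1, -a-> q2, -b-> q3, -c-> q4
  q1 = (0 + 0) | 0 | (0\{b,d} + c.0) | -c-> q5
  q2 = 0 | ∅
  q3 = a.0 | -a-> q2
  q4 = (0 + 0) | a.0 | 0 | -a-> q5
  q5 = (0 + 0) | 0 | 0 | ∅
Bisimilarity quotient blocks:
  B0 = {p0}
  B1 = {p2, p3, q3, q4}
  B2 = {p4, p5, q2, q5}
  B3 = {p1, q1}
  B4 = {q0}
p0 ∈ B0, q0 ∈ B4 → different blocks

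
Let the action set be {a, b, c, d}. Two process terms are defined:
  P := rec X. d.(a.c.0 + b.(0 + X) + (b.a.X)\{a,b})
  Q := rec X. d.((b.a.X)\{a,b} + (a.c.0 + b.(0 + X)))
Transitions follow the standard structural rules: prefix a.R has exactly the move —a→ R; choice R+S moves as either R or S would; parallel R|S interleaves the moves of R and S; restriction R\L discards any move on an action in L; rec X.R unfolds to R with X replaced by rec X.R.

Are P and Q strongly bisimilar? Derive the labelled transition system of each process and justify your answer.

Reachable graph of P (5 states):
  s0 = rec X. d.(a.c.0 + b.(0 + X) + (b.a.X)\{a,b}) | ··d··> s1
  s1 = a.c.0 + b.(0 + (rec X. d.(a.c.0 + b.(0 + X) + (b.a.X)\{a,b}))) + (b.a.(rec X. d.(a.c.0 + b.(0 + X) + (b.a.X)\{a,b})))\{a,b} | ··a··> s2, ··b··> s3
  s2 = c.0 | ··c··> s4
  s3 = 0 + (rec X. d.(a.c.0 + b.(0 + X) + (b.a.X)\{a,b})) | ··d··> s1
  s4 = 0 | deadlocked
Reachable graph of Q (5 states):
  t0 = rec X. d.((b.a.X)\{a,b} + (a.c.0 + b.(0 + X))) | ··d··> t1
  t1 = (b.a.(rec X. d.((b.a.X)\{a,b} + (a.c.0 + b.(0 + X)))))\{a,b} + (a.c.0 + b.(0 + (rec X. d.((b.a.X)\{a,b} + (a.c.0 + b.(0 + X)))))) | ··a··> t2, ··b··> t3
  t2 = c.0 | ··c··> t4
  t3 = 0 + (rec X. d.((b.a.X)\{a,b} + (a.c.0 + b.(0 + X)))) | ··d··> t1
  t4 = 0 | deadlocked
Coarsest stable partition (strong bisimilarity classes):
  B0 = {s0, s3, t0, t3}
  B1 = {s1, t1}
  B2 = {s2, t2}
  B3 = {s4, t4}
s0 ∈ B0, t0 ∈ B0 → same block

P ~ Q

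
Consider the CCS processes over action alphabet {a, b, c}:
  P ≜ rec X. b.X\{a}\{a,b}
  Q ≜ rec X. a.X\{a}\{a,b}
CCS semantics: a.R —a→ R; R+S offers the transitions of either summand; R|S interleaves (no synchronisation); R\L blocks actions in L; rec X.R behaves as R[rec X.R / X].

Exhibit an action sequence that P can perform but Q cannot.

LTS(P): 2 reachable states
  u0 = rec X. b.X\{a}\{a,b} → =b=> u1
  u1 = (rec X. b.X\{a}\{a,b})\{a}\{a,b} → ·
LTS(Q): 2 reachable states
  v0 = rec X. a.X\{a}\{a,b} → =a=> v1
  v1 = (rec X. a.X\{a}\{a,b})\{a}\{a,b} → ·
Executing b from P (initial set {u0}):
  step 1 (b): {u1}
  ✓ P
Executing b from Q (initial set {v0}):
  step 1 (b): no successor for Q

b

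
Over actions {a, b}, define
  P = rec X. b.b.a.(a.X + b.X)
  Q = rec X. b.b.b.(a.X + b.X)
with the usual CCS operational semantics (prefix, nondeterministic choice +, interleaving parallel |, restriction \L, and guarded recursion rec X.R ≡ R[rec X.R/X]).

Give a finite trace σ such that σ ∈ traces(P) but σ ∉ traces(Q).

bba

P's transition system — 4 states:
  s0 = rec X. b.b.a.(a.X + b.X) | -b-> s1
  s1 = b.a.(a.(rec X. b.b.a.(a.X + b.X)) + b.(rec X. b.b.a.(a.X + b.X))) | -b-> s2
  s2 = a.(a.(rec X. b.b.a.(a.X + b.X)) + b.(rec X. b.b.a.(a.X + b.X))) | -a-> s3
  s3 = a.(rec X. b.b.a.(a.X + b.X)) + b.(rec X. b.b.a.(a.X + b.X)) | -a-> s0, -b-> s0
Q's transition system — 4 states:
  t0 = rec X. b.b.b.(a.X + b.X) | -b-> t1
  t1 = b.b.(a.(rec X. b.b.b.(a.X + b.X)) + b.(rec X. b.b.b.(a.X + b.X))) | -b-> t2
  t2 = b.(a.(rec X. b.b.b.(a.X + b.X)) + b.(rec X. b.b.b.(a.X + b.X))) | -b-> t3
  t3 = a.(rec X. b.b.b.(a.X + b.X)) + b.(rec X. b.b.b.(a.X + b.X)) | -a-> t0, -b-> t0
Executing bba from P (initial set {s0}):
  [1] b ⇒ {s1}
  [2] b ⇒ {s2}
  [3] a ⇒ {s3}
  — P admits the full trace.
Executing bba from Q (initial set {t0}):
  [1] b ⇒ {t1}
  [2] b ⇒ {t2}
  [3] a ⇒ no successor for Q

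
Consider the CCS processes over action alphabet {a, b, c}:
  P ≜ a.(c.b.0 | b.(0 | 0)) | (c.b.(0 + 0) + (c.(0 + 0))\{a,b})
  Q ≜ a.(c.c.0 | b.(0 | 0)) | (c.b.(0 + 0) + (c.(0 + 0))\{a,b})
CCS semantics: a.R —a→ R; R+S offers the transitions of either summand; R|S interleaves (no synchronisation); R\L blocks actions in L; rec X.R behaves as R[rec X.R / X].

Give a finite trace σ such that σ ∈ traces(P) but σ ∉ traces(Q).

LTS(P): 28 reachable states
  m0 = a.(c.b.0 | b.(0 | 0)) | (c.b.(0 + 0) + (c.(0 + 0))\{a,b}) | --a--▸ m1, --c--▸ m2, --c--▸ m3
  m1 = c.b.0 | b.(0 | 0) | (c.b.(0 + 0) + (c.(0 + 0))\{a,b}) | --b--▸ m4, --c--▸ m5, --c--▸ m6, --c--▸ m7
  m2 = a.(c.b.0 | b.(0 | 0)) | (0 + 0)\{a,b} | --a--▸ m6
  m3 = a.(c.b.0 | b.(0 | 0)) | b.(0 + 0) | --a--▸ m7, --b--▸ m8
  m4 = c.b.0 | (0 | 0) | (c.b.(0 + 0) + (c.(0 + 0))\{a,b}) | --c--▸ m10, --c--▸ m11, --c--▸ m9
  m5 = b.0 | b.(0 | 0) | (c.b.(0 + 0) + (c.(0 + 0))\{a,b}) | --b--▸ m12, --b--▸ m9, --c--▸ m13, --c--▸ m14
  m6 = c.b.0 | b.(0 | 0) | (0 + 0)\{a,b} | --b--▸ m10, --c--▸ m13
  m7 = c.b.0 | b.(0 | 0) | b.(0 + 0) | --b--▸ m11, --b--▸ m15, --c--▸ m14
  m8 = a.(c.b.0 | b.(0 | 0)) | (0 + 0) | --a--▸ m15
  m9 = b.0 | (0 | 0) | (c.b.(0 + 0) + (c.(0 + 0))\{a,b}) | --b--▸ m16, --c--▸ m17, --c--▸ m18
  m10 = c.b.0 | (0 | 0) | (0 + 0)\{a,b} | --c--▸ m17
  m11 = c.b.0 | (0 | 0) | b.(0 + 0) | --b--▸ m19, --c--▸ m18
  m12 = 0 | b.(0 | 0) | (c.b.(0 + 0) + (c.(0 + 0))\{a,b}) | --b--▸ m16, --c--▸ m20, --c--▸ m21
  m13 = b.0 | b.(0 | 0) | (0 + 0)\{a,b} | --b--▸ m17, --b--▸ m20
  m14 = b.0 | b.(0 | 0) | b.(0 + 0) | --b--▸ m18, --b--▸ m21, --b--▸ m22
  m15 = c.b.0 | b.(0 | 0) | (0 + 0) | --b--▸ m19, --c--▸ m22
  m16 = 0 | (0 | 0) | (c.b.(0 + 0) + (c.(0 + 0))\{a,b}) | --c--▸ m23, --c--▸ m24
  m17 = b.0 | (0 | 0) | (0 + 0)\{a,b} | --b--▸ m23
  m18 = b.0 | (0 | 0) | b.(0 + 0) | --b--▸ m24, --b--▸ m25
  m19 = c.b.0 | (0 | 0) | (0 + 0) | --c--▸ m25
  m20 = 0 | b.(0 | 0) | (0 + 0)\{a,b} | --b--▸ m23
  m21 = 0 | b.(0 | 0) | b.(0 + 0) | --b--▸ m24, --b--▸ m26
  m22 = b.0 | b.(0 | 0) | (0 + 0) | --b--▸ m25, --b--▸ m26
  m23 = 0 | (0 | 0) | (0 + 0)\{a,b} | stopped
  m24 = 0 | (0 | 0) | b.(0 + 0) | --b--▸ m27
  m25 = b.0 | (0 | 0) | (0 + 0) | --b--▸ m27
  m26 = 0 | b.(0 | 0) | (0 + 0) | --b--▸ m27
  m27 = 0 | (0 | 0) | (0 + 0) | stopped
LTS(Q): 28 reachable states
  n0 = a.(c.c.0 | b.(0 | 0)) | (c.b.(0 + 0) + (c.(0 + 0))\{a,b}) | --a--▸ n1, --c--▸ n2, --c--▸ n3
  n1 = c.c.0 | b.(0 | 0) | (c.b.(0 + 0) + (c.(0 + 0))\{a,b}) | --b--▸ n4, --c--▸ n5, --c--▸ n6, --c--▸ n7
  n2 = a.(c.c.0 | b.(0 | 0)) | (0 + 0)\{a,b} | --a--▸ n6
  n3 = a.(c.c.0 | b.(0 | 0)) | b.(0 + 0) | --a--▸ n7, --b--▸ n8
  n4 = c.c.0 | (0 | 0) | (c.b.(0 + 0) + (c.(0 + 0))\{a,b}) | --c--▸ n10, --c--▸ n11, --c--▸ n9
  n5 = c.0 | b.(0 | 0) | (c.b.(0 + 0) + (c.(0 + 0))\{a,b}) | --b--▸ n9, --c--▸ n12, --c--▸ n13, --c--▸ n14
  n6 = c.c.0 | b.(0 | 0) | (0 + 0)\{a,b} | --b--▸ n10, --c--▸ n13
  n7 = c.c.0 | b.(0 | 0) | b.(0 + 0) | --b--▸ n11, --b--▸ n15, --c--▸ n14
  n8 = a.(c.c.0 | b.(0 | 0)) | (0 + 0) | --a--▸ n15
  n9 = c.0 | (0 | 0) | (c.b.(0 + 0) + (c.(0 + 0))\{a,b}) | --c--▸ n16, --c--▸ n17, --c--▸ n18
  n10 = c.c.0 | (0 | 0) | (0 + 0)\{a,b} | --c--▸ n17
  n11 = c.c.0 | (0 | 0) | b.(0 + 0) | --b--▸ n19, --c--▸ n18
  n12 = 0 | b.(0 | 0) | (c.b.(0 + 0) + (c.(0 + 0))\{a,b}) | --b--▸ n16, --c--▸ n20, --c--▸ n21
  n13 = c.0 | b.(0 | 0) | (0 + 0)\{a,b} | --b--▸ n17, --c--▸ n20
  n14 = c.0 | b.(0 | 0) | b.(0 + 0) | --b--▸ n18, --b--▸ n22, --c--▸ n21
  n15 = c.c.0 | b.(0 | 0) | (0 + 0) | --b--▸ n19, --c--▸ n22
  n16 = 0 | (0 | 0) | (c.b.(0 + 0) + (c.(0 + 0))\{a,b}) | --c--▸ n23, --c--▸ n24
  n17 = c.0 | (0 | 0) | (0 + 0)\{a,b} | --c--▸ n23
  n18 = c.0 | (0 | 0) | b.(0 + 0) | --b--▸ n25, --c--▸ n24
  n19 = c.c.0 | (0 | 0) | (0 + 0) | --c--▸ n25
  n20 = 0 | b.(0 | 0) | (0 + 0)\{a,b} | --b--▸ n23
  n21 = 0 | b.(0 | 0) | b.(0 + 0) | --b--▸ n24, --b--▸ n26
  n22 = c.0 | b.(0 | 0) | (0 + 0) | --b--▸ n25, --c--▸ n26
  n23 = 0 | (0 | 0) | (0 + 0)\{a,b} | stopped
  n24 = 0 | (0 | 0) | b.(0 + 0) | --b--▸ n27
  n25 = c.0 | (0 | 0) | (0 + 0) | --c--▸ n27
  n26 = 0 | b.(0 | 0) | (0 + 0) | --b--▸ n27
  n27 = 0 | (0 | 0) | (0 + 0) | stopped
Trace ⟨abcbcb⟩ through P, begin at {m0}:
  after a @ step 1: {m1}
  after b @ step 2: {m4}
  after c @ step 3: {m10, m11, m9}
  after b @ step 4: {m16, m19}
  after c @ step 5: {m23, m24, m25}
  after b @ step 6: {m27}
  P completes σ.
Trace ⟨abcbcb⟩ through Q, begin at {n0}:
  after a @ step 1: {n1}
  after b @ step 2: {n4}
  after c @ step 3: {n10, n11, n9}
  after b @ step 4: {n19}
  after c @ step 5: {n25}
  after b @ step 6: ∅ (Q stuck)

abcbcb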